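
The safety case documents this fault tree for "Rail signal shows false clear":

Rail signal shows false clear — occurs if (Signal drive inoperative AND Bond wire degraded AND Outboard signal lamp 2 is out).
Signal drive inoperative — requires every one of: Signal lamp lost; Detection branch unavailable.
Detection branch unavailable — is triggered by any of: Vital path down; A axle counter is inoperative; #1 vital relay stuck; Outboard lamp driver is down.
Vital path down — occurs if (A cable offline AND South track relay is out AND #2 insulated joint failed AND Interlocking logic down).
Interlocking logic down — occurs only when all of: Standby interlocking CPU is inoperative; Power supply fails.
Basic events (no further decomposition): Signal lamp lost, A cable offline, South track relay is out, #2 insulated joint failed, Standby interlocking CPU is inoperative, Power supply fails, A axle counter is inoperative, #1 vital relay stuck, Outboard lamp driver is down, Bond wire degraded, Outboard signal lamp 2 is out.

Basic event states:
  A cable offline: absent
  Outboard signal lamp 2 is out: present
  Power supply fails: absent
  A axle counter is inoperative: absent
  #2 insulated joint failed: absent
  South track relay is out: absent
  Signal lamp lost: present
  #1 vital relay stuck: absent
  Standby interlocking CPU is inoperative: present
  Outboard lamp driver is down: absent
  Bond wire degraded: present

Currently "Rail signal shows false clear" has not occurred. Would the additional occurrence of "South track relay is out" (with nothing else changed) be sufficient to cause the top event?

No

Counterfactual: set "South track relay is out" to occurred.
Interlocking logic down [AND]: Standby interlocking CPU is inoperative=occurs, Power supply fails=not → not all inputs occur → does not occur.
Vital path down [AND]: A cable offline=not, South track relay is out=occurs, #2 insulated joint failed=not, Interlocking logic down=not → not all inputs occur → does not occur.
Detection branch unavailable [OR]: Vital path down=not, A axle counter is inoperative=not, #1 vital relay stuck=not, Outboard lamp driver is down=not → no input occurs → does not occur.
Signal drive inoperative [AND]: Signal lamp lost=occurs, Detection branch unavailable=not → not all inputs occur → does not occur.
Rail signal shows false clear [AND]: Signal drive inoperative=not, Bond wire degraded=occurs, Outboard signal lamp 2 is out=occurs → not all inputs occur → does not occur.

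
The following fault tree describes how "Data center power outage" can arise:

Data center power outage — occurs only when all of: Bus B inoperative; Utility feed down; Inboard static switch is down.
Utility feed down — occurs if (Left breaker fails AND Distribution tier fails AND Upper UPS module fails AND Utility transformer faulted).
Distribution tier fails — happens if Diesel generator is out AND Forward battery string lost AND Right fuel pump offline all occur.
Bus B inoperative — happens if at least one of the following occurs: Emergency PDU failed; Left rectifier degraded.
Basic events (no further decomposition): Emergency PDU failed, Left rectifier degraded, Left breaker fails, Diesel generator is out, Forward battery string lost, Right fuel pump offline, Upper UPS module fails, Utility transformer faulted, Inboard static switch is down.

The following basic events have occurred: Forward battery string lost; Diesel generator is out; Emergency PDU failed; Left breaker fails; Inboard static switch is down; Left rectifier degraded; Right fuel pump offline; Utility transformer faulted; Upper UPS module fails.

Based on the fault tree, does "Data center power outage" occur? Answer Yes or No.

Yes

Bus B inoperative [OR]: Emergency PDU failed=occurs, Left rectifier degraded=occurs → at least one input occurs → occurs.
Distribution tier fails [AND]: Diesel generator is out=occurs, Forward battery string lost=occurs, Right fuel pump offline=occurs → all inputs occur → occurs.
Utility feed down [AND]: Left breaker fails=occurs, Distribution tier fails=occurs, Upper UPS module fails=occurs, Utility transformer faulted=occurs → all inputs occur → occurs.
Data center power outage [AND]: Bus B inoperative=occurs, Utility feed down=occurs, Inboard static switch is down=occurs → all inputs occur → occurs.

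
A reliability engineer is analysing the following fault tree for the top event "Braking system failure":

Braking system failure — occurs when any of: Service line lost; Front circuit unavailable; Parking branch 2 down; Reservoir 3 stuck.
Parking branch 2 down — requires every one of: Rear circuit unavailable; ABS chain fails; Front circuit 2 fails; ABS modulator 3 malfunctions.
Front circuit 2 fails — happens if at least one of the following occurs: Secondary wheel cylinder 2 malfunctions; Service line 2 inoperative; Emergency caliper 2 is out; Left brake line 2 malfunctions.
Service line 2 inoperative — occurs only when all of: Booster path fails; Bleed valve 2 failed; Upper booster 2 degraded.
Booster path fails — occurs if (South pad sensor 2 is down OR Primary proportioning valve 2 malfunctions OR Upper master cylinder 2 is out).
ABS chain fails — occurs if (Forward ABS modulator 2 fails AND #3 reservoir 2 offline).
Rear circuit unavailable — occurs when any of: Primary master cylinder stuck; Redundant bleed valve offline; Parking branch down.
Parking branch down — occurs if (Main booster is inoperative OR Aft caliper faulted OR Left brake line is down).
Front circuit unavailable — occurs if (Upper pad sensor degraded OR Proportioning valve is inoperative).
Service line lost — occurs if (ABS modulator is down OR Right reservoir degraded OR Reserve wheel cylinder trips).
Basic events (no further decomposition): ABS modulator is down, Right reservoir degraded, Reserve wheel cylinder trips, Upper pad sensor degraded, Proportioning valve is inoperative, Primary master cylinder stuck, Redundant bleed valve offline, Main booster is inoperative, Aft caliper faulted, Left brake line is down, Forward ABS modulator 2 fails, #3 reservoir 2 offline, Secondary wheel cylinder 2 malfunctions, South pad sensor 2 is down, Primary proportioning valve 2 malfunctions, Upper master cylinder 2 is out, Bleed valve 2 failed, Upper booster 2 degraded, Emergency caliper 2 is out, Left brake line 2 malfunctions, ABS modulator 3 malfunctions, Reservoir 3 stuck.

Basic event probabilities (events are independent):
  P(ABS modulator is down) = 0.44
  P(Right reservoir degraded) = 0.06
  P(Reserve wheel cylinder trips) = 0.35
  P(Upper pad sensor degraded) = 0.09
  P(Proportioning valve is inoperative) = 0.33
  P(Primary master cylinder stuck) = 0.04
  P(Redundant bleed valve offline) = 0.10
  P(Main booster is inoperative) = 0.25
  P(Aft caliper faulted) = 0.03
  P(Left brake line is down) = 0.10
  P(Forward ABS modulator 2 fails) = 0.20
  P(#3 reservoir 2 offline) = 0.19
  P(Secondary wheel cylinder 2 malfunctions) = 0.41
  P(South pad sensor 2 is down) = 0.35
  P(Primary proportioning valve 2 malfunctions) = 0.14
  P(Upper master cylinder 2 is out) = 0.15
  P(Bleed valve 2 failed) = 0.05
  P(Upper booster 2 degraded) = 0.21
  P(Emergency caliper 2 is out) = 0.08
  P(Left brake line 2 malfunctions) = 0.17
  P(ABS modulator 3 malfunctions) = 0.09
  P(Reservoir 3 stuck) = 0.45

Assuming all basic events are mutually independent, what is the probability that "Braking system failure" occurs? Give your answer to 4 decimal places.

P(Service line lost) [OR] = 1 − (1−0.44) × (1−0.06) × (1−0.35) = 0.657840
P(Front circuit unavailable) [OR] = 1 − (1−0.09) × (1−0.33) = 0.390300
P(Parking branch down) [OR] = 1 − (1−0.25) × (1−0.03) × (1−0.10) = 0.345250
P(Rear circuit unavailable) [OR] = 1 − (1−0.04) × (1−0.10) × (1−0.345250) = 0.434296
P(ABS chain fails) [AND] = 0.20 × 0.19 = 0.038000
P(Booster path fails) [OR] = 1 − (1−0.35) × (1−0.14) × (1−0.15) = 0.524850
P(Service line 2 inoperative) [AND] = 0.524850 × 0.05 × 0.21 = 0.005511
P(Front circuit 2 fails) [OR] = 1 − (1−0.41) × (1−0.005511) × (1−0.08) × (1−0.17) = 0.551959
P(Parking branch 2 down) [AND] = 0.434296 × 0.038000 × 0.551959 × 0.09 = 0.000820
P(Braking system failure) [OR] = 1 − (1−0.657840) × (1−0.390300) × (1−0.000820) × (1−0.45) = 0.885356
Rounded to 4 decimal places: P(Braking system failure) ≈ 0.8854.

0.8854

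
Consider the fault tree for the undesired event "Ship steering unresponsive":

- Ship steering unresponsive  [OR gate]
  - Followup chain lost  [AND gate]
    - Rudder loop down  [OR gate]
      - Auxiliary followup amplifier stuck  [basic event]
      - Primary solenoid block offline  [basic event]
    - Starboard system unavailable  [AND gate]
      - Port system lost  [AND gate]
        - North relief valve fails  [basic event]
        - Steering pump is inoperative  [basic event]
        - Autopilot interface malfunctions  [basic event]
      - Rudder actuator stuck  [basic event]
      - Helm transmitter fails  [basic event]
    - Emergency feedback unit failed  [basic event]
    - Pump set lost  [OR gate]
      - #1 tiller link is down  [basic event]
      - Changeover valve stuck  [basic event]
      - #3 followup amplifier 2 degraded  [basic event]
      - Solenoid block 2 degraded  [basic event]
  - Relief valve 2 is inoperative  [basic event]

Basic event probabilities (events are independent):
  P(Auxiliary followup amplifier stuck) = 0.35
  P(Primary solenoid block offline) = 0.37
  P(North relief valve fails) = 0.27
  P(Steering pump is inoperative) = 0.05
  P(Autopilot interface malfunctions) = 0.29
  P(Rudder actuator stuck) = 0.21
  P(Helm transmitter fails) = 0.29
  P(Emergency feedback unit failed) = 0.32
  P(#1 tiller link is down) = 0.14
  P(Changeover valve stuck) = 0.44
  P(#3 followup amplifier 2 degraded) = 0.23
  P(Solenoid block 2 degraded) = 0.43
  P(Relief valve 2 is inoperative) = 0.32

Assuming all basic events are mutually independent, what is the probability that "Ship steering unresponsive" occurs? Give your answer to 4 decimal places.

0.3200

P(Rudder loop down) [OR] = 1 − (1−0.35) × (1−0.37) = 0.590500
P(Port system lost) [AND] = 0.27 × 0.05 × 0.29 = 0.003915
P(Starboard system unavailable) [AND] = 0.003915 × 0.21 × 0.29 = 0.000238
P(Pump set lost) [OR] = 1 − (1−0.14) × (1−0.44) × (1−0.23) × (1−0.43) = 0.788626
P(Followup chain lost) [AND] = 0.590500 × 0.000238 × 0.32 × 0.788626 = 0.000035
P(Ship steering unresponsive) [OR] = 1 − (1−0.000035) × (1−0.32) = 0.320024
Rounded to 4 decimal places: P(Ship steering unresponsive) ≈ 0.3200.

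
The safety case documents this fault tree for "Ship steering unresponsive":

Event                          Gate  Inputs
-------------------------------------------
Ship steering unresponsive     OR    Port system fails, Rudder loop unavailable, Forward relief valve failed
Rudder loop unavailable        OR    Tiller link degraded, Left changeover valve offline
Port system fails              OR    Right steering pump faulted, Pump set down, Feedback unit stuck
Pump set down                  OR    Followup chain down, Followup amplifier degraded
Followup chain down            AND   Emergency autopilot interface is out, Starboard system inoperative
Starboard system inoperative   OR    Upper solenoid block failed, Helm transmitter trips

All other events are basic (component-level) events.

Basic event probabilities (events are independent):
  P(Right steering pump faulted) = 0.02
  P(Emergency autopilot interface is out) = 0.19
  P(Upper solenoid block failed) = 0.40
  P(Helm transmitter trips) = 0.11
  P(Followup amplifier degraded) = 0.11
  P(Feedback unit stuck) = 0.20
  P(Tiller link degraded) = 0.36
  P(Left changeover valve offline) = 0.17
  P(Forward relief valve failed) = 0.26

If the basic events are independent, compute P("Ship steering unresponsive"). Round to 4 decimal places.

P(Starboard system inoperative) [OR] = 1 − (1−0.40) × (1−0.11) = 0.466000
P(Followup chain down) [AND] = 0.19 × 0.466000 = 0.088540
P(Pump set down) [OR] = 1 − (1−0.088540) × (1−0.11) = 0.188801
P(Port system fails) [OR] = 1 − (1−0.02) × (1−0.188801) × (1−0.20) = 0.364020
P(Rudder loop unavailable) [OR] = 1 − (1−0.36) × (1−0.17) = 0.468800
P(Ship steering unresponsive) [OR] = 1 − (1−0.364020) × (1−0.468800) × (1−0.26) = 0.750004
Rounded to 4 decimal places: P(Ship steering unresponsive) ≈ 0.7500.

0.7500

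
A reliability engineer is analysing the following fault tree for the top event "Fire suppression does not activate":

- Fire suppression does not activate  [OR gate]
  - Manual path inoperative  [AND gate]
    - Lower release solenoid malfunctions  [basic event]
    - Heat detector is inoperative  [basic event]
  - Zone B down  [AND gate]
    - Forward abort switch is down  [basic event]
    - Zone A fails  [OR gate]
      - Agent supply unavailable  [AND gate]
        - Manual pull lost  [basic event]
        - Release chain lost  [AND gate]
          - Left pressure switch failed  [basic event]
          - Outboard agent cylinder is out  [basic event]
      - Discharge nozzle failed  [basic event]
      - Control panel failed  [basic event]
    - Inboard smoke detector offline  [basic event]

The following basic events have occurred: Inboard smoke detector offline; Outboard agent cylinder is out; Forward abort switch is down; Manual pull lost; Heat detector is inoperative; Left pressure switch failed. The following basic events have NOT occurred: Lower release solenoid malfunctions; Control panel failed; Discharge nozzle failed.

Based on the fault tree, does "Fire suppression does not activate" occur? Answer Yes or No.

Manual path inoperative [AND]: Lower release solenoid malfunctions=not, Heat detector is inoperative=occurs → not all inputs occur → does not occur.
Release chain lost [AND]: Left pressure switch failed=occurs, Outboard agent cylinder is out=occurs → all inputs occur → occurs.
Agent supply unavailable [AND]: Manual pull lost=occurs, Release chain lost=occurs → all inputs occur → occurs.
Zone A fails [OR]: Agent supply unavailable=occurs, Discharge nozzle failed=not, Control panel failed=not → at least one input occurs → occurs.
Zone B down [AND]: Forward abort switch is down=occurs, Zone A fails=occurs, Inboard smoke detector offline=occurs → all inputs occur → occurs.
Fire suppression does not activate [OR]: Manual path inoperative=not, Zone B down=occurs → at least one input occurs → occurs.

Yes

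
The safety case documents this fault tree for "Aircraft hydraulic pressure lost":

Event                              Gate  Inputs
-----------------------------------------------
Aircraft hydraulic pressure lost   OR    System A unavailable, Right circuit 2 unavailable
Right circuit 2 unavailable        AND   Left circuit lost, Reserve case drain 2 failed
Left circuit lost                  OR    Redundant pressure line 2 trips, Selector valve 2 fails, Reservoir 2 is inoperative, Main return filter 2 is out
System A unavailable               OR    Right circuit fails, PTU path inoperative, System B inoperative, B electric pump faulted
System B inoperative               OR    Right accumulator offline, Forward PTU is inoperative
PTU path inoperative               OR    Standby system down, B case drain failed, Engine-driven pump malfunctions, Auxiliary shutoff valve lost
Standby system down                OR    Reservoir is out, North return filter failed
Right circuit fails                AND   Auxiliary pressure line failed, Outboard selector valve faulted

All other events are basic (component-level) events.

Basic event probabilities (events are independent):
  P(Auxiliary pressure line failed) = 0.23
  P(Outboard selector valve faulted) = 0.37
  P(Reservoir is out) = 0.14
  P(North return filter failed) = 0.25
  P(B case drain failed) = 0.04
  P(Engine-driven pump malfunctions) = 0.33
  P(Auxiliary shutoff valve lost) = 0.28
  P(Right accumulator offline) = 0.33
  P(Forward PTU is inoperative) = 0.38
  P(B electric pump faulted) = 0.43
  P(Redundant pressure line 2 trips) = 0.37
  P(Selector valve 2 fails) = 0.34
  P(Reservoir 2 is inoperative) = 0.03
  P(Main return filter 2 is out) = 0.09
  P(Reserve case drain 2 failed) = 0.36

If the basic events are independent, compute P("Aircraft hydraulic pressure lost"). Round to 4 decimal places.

0.9500

P(Right circuit fails) [AND] = 0.23 × 0.37 = 0.085100
P(Standby system down) [OR] = 1 − (1−0.14) × (1−0.25) = 0.355000
P(PTU path inoperative) [OR] = 1 − (1−0.355000) × (1−0.04) × (1−0.33) × (1−0.28) = 0.701298
P(System B inoperative) [OR] = 1 − (1−0.33) × (1−0.38) = 0.584600
P(System A unavailable) [OR] = 1 − (1−0.085100) × (1−0.701298) × (1−0.584600) × (1−0.43) = 0.935293
P(Left circuit lost) [OR] = 1 − (1−0.37) × (1−0.34) × (1−0.03) × (1−0.09) = 0.632973
P(Right circuit 2 unavailable) [AND] = 0.632973 × 0.36 = 0.227870
P(Aircraft hydraulic pressure lost) [OR] = 1 − (1−0.935293) × (1−0.227870) = 0.950038
Rounded to 4 decimal places: P(Aircraft hydraulic pressure lost) ≈ 0.9500.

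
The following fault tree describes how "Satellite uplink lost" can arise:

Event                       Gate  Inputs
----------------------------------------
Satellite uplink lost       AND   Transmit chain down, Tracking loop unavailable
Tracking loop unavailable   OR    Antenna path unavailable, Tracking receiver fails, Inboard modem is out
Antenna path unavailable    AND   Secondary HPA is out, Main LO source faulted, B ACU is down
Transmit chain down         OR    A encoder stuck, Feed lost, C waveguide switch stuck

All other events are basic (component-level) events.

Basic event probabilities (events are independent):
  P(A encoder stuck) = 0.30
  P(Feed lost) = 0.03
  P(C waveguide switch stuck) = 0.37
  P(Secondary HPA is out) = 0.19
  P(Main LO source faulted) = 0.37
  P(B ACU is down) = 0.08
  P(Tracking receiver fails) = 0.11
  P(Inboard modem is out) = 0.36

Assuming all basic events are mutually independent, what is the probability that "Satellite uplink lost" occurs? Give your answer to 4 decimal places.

0.2481

P(Transmit chain down) [OR] = 1 − (1−0.30) × (1−0.03) × (1−0.37) = 0.572230
P(Antenna path unavailable) [AND] = 0.19 × 0.37 × 0.08 = 0.005624
P(Tracking loop unavailable) [OR] = 1 − (1−0.005624) × (1−0.11) × (1−0.36) = 0.433603
P(Satellite uplink lost) [AND] = 0.572230 × 0.433603 = 0.248121
Rounded to 4 decimal places: P(Satellite uplink lost) ≈ 0.2481.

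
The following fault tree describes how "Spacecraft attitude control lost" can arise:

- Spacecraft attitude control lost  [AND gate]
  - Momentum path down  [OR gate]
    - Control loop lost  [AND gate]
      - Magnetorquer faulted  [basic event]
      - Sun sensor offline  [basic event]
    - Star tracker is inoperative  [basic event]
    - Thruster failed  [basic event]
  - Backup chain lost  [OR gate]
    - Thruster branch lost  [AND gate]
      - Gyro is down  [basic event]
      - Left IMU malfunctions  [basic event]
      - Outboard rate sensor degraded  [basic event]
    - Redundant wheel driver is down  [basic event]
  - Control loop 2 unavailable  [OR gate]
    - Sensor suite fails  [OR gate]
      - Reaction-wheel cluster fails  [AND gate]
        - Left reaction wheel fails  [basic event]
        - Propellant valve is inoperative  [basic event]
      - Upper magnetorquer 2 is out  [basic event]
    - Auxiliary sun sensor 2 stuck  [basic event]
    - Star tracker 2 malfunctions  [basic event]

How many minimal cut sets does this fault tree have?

Control loop lost [AND]: one cut set from each child combined → 1 × 1 = 1 cut set(s).
Momentum path down [OR]: union of children's cut sets → 3 cut set(s).
Thruster branch lost [AND]: one cut set from each child combined → 1 × 1 × 1 = 1 cut set(s).
Backup chain lost [OR]: union of children's cut sets → 2 cut set(s).
Reaction-wheel cluster fails [AND]: one cut set from each child combined → 1 × 1 = 1 cut set(s).
Sensor suite fails [OR]: union of children's cut sets → 2 cut set(s).
Control loop 2 unavailable [OR]: union of children's cut sets → 4 cut set(s).
Spacecraft attitude control lost [AND]: one cut set from each child combined → 3 × 2 × 4 = 24 cut set(s).

24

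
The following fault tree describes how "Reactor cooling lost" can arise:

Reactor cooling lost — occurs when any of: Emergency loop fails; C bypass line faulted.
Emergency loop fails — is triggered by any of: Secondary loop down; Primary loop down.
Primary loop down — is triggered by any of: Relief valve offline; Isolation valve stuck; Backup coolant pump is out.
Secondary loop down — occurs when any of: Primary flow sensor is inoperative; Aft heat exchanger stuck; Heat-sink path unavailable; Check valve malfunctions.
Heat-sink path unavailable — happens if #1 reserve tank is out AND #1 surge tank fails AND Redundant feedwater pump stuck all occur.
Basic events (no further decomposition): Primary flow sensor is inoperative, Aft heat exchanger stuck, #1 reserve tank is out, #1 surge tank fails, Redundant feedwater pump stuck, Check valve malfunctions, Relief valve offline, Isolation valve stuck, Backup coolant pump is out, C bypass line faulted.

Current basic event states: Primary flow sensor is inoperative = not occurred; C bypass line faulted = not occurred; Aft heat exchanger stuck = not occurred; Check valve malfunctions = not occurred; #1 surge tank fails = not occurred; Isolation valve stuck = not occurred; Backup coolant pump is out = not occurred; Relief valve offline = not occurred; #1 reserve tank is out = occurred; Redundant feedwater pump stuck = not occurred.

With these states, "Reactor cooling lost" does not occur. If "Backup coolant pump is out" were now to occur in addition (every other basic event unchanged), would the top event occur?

Yes

Counterfactual: set "Backup coolant pump is out" to occurred.
Heat-sink path unavailable [AND]: #1 reserve tank is out=occurs, #1 surge tank fails=not, Redundant feedwater pump stuck=not → not all inputs occur → does not occur.
Secondary loop down [OR]: Primary flow sensor is inoperative=not, Aft heat exchanger stuck=not, Heat-sink path unavailable=not, Check valve malfunctions=not → no input occurs → does not occur.
Primary loop down [OR]: Relief valve offline=not, Isolation valve stuck=not, Backup coolant pump is out=occurs → at least one input occurs → occurs.
Emergency loop fails [OR]: Secondary loop down=not, Primary loop down=occurs → at least one input occurs → occurs.
Reactor cooling lost [OR]: Emergency loop fails=occurs, C bypass line faulted=not → at least one input occurs → occurs.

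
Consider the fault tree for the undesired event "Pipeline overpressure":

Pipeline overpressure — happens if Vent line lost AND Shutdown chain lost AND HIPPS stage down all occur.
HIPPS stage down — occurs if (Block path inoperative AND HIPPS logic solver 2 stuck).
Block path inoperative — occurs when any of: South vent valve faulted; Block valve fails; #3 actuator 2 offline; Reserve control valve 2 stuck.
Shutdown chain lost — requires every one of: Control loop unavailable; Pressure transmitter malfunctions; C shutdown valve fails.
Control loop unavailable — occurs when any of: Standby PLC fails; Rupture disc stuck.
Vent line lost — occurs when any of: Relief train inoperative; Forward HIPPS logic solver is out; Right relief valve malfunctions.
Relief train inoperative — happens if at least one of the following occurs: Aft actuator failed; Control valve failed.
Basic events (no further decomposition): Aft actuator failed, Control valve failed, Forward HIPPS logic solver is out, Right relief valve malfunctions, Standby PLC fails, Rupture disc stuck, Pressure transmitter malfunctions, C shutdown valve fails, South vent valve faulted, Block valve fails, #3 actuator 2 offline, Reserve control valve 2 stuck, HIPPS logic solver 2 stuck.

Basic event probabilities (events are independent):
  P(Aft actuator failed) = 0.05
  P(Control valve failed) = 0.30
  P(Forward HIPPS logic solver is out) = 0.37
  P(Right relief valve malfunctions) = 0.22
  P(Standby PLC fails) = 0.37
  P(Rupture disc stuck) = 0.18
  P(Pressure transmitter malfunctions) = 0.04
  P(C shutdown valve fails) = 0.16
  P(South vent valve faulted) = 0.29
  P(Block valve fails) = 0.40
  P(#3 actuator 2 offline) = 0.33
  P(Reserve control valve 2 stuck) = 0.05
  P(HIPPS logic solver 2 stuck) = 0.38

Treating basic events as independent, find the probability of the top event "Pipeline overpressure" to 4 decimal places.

0.0006

P(Relief train inoperative) [OR] = 1 − (1−0.05) × (1−0.30) = 0.335000
P(Vent line lost) [OR] = 1 − (1−0.335000) × (1−0.37) × (1−0.22) = 0.673219
P(Control loop unavailable) [OR] = 1 − (1−0.37) × (1−0.18) = 0.483400
P(Shutdown chain lost) [AND] = 0.483400 × 0.04 × 0.16 = 0.003094
P(Block path inoperative) [OR] = 1 − (1−0.29) × (1−0.40) × (1−0.33) × (1−0.05) = 0.728851
P(HIPPS stage down) [AND] = 0.728851 × 0.38 = 0.276963
P(Pipeline overpressure) [AND] = 0.673219 × 0.003094 × 0.276963 = 0.000577
Rounded to 4 decimal places: P(Pipeline overpressure) ≈ 0.0006.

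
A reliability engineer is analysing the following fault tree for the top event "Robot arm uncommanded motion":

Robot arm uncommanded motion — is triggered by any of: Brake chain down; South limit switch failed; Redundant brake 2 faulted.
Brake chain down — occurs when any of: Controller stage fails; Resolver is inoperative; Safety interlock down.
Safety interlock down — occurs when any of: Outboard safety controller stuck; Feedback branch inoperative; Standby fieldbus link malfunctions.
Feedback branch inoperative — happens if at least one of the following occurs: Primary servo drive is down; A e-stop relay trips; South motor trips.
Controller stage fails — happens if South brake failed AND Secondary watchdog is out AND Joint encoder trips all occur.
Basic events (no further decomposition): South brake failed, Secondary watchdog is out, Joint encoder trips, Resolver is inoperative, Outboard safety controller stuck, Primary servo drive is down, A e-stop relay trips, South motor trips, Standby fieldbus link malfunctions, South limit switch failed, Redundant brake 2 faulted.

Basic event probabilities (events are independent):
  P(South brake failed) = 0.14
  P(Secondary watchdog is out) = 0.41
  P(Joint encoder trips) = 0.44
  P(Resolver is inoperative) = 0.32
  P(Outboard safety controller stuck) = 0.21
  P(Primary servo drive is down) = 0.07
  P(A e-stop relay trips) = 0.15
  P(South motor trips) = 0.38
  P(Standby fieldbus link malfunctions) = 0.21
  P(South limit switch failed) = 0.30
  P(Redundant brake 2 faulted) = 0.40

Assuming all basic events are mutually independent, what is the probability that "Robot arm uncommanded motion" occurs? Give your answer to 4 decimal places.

P(Controller stage fails) [AND] = 0.14 × 0.41 × 0.44 = 0.025256
P(Feedback branch inoperative) [OR] = 1 − (1−0.07) × (1−0.15) × (1−0.38) = 0.509890
P(Safety interlock down) [OR] = 1 − (1−0.21) × (1−0.509890) × (1−0.21) = 0.694122
P(Brake chain down) [OR] = 1 − (1−0.025256) × (1−0.32) × (1−0.694122) = 0.797256
P(Robot arm uncommanded motion) [OR] = 1 − (1−0.797256) × (1−0.30) × (1−0.40) = 0.914848
Rounded to 4 decimal places: P(Robot arm uncommanded motion) ≈ 0.9148.

0.9148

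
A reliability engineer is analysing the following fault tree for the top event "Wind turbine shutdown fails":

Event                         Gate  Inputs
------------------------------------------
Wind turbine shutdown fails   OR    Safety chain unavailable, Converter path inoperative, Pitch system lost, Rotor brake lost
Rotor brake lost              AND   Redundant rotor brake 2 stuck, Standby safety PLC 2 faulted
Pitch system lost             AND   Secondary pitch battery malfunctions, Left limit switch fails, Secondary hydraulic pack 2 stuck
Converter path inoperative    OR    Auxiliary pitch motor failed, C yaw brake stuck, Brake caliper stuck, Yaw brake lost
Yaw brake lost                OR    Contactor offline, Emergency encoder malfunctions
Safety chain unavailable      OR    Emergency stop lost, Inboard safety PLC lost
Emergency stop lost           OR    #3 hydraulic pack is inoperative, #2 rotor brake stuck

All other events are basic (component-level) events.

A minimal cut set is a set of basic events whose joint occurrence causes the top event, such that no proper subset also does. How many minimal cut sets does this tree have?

Emergency stop lost [OR]: union of children's cut sets → 2 cut set(s).
Safety chain unavailable [OR]: union of children's cut sets → 3 cut set(s).
Yaw brake lost [OR]: union of children's cut sets → 2 cut set(s).
Converter path inoperative [OR]: union of children's cut sets → 5 cut set(s).
Pitch system lost [AND]: one cut set from each child combined → 1 × 1 × 1 = 1 cut set(s).
Rotor brake lost [AND]: one cut set from each child combined → 1 × 1 = 1 cut set(s).
Wind turbine shutdown fails [OR]: union of children's cut sets → 10 cut set(s).
Minimal cut sets: {#3 hydraulic pack is inoperative}; {#2 rotor brake stuck}; {Inboard safety PLC lost}; {Auxiliary pitch motor failed}; {C yaw brake stuck}; {Brake caliper stuck}; {Contactor offline}; {Emergency encoder malfunctions}; {Left limit switch fails, Secondary hydraulic pack 2 stuck, Secondary pitch battery malfunctions}; {Redundant rotor brake 2 stuck, Standby safety PLC 2 faulted}.

10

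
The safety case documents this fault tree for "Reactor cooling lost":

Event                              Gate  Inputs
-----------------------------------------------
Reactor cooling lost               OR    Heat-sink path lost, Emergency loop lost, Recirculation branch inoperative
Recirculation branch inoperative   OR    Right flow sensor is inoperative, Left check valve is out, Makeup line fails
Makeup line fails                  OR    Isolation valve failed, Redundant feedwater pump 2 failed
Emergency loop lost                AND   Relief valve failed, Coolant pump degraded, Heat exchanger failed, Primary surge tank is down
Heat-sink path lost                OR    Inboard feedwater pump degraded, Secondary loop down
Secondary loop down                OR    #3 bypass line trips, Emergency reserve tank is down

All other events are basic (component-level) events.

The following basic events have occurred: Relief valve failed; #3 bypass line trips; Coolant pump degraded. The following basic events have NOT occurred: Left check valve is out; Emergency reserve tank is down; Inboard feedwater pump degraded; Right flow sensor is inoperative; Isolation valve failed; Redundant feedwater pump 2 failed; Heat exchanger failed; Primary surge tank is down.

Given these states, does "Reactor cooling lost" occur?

Yes

Secondary loop down [OR]: #3 bypass line trips=occurs, Emergency reserve tank is down=not → at least one input occurs → occurs.
Heat-sink path lost [OR]: Inboard feedwater pump degraded=not, Secondary loop down=occurs → at least one input occurs → occurs.
Emergency loop lost [AND]: Relief valve failed=occurs, Coolant pump degraded=occurs, Heat exchanger failed=not, Primary surge tank is down=not → not all inputs occur → does not occur.
Makeup line fails [OR]: Isolation valve failed=not, Redundant feedwater pump 2 failed=not → no input occurs → does not occur.
Recirculation branch inoperative [OR]: Right flow sensor is inoperative=not, Left check valve is out=not, Makeup line fails=not → no input occurs → does not occur.
Reactor cooling lost [OR]: Heat-sink path lost=occurs, Emergency loop lost=not, Recirculation branch inoperative=not → at least one input occurs → occurs.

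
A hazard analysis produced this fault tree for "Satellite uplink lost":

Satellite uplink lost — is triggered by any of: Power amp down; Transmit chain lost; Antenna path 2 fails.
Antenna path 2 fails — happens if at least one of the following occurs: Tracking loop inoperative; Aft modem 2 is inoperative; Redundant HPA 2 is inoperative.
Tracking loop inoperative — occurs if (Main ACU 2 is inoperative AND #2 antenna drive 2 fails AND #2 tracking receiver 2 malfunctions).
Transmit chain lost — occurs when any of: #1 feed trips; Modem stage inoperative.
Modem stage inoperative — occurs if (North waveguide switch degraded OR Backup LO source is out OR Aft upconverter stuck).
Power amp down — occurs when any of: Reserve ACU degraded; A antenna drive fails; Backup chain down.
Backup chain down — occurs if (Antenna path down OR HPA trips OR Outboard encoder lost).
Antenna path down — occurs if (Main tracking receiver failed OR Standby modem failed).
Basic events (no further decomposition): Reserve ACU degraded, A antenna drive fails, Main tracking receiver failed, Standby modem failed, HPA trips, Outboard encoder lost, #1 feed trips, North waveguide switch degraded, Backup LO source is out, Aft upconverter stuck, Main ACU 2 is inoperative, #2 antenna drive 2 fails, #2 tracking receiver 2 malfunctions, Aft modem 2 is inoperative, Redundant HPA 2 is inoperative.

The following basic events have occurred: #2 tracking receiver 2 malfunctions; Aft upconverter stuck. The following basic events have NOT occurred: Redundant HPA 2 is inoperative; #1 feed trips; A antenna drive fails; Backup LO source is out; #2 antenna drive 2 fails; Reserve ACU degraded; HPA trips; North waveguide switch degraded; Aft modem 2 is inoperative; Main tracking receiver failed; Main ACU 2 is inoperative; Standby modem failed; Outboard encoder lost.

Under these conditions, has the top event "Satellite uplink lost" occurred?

Yes

Antenna path down [OR]: Main tracking receiver failed=not, Standby modem failed=not → no input occurs → does not occur.
Backup chain down [OR]: Antenna path down=not, HPA trips=not, Outboard encoder lost=not → no input occurs → does not occur.
Power amp down [OR]: Reserve ACU degraded=not, A antenna drive fails=not, Backup chain down=not → no input occurs → does not occur.
Modem stage inoperative [OR]: North waveguide switch degraded=not, Backup LO source is out=not, Aft upconverter stuck=occurs → at least one input occurs → occurs.
Transmit chain lost [OR]: #1 feed trips=not, Modem stage inoperative=occurs → at least one input occurs → occurs.
Tracking loop inoperative [AND]: Main ACU 2 is inoperative=not, #2 antenna drive 2 fails=not, #2 tracking receiver 2 malfunctions=occurs → not all inputs occur → does not occur.
Antenna path 2 fails [OR]: Tracking loop inoperative=not, Aft modem 2 is inoperative=not, Redundant HPA 2 is inoperative=not → no input occurs → does not occur.
Satellite uplink lost [OR]: Power amp down=not, Transmit chain lost=occurs, Antenna path 2 fails=not → at least one input occurs → occurs.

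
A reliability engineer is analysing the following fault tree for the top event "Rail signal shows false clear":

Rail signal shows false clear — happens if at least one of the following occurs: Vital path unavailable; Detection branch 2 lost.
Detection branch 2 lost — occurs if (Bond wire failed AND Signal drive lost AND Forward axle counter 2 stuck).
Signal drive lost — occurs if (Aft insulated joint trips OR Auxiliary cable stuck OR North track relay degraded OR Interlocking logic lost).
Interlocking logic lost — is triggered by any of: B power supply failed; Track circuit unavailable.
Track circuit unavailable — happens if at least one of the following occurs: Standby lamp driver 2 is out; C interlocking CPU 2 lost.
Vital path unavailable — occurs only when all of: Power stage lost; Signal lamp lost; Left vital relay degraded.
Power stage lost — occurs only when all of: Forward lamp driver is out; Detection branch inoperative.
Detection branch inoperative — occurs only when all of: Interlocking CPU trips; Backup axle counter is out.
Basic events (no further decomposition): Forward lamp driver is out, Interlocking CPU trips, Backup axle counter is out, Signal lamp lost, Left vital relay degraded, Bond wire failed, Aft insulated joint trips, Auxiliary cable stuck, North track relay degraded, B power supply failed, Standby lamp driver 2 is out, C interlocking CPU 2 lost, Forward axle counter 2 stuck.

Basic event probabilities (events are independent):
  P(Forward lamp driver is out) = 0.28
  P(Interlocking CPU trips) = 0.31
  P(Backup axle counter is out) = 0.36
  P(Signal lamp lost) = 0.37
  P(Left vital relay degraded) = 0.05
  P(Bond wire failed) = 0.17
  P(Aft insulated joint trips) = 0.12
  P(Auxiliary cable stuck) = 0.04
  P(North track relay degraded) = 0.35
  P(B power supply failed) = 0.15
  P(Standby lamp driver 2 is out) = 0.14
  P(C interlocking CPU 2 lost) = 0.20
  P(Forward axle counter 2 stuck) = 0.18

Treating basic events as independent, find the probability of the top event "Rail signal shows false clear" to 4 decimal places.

0.0213

P(Detection branch inoperative) [AND] = 0.31 × 0.36 = 0.111600
P(Power stage lost) [AND] = 0.28 × 0.111600 = 0.031248
P(Vital path unavailable) [AND] = 0.031248 × 0.37 × 0.05 = 0.000578
P(Track circuit unavailable) [OR] = 1 − (1−0.14) × (1−0.20) = 0.312000
P(Interlocking logic lost) [OR] = 1 − (1−0.15) × (1−0.312000) = 0.415200
P(Signal drive lost) [OR] = 1 − (1−0.12) × (1−0.04) × (1−0.35) × (1−0.415200) = 0.678875
P(Detection branch 2 lost) [AND] = 0.17 × 0.678875 × 0.18 = 0.020774
P(Rail signal shows false clear) [OR] = 1 − (1−0.000578) × (1−0.020774) = 0.021340
Rounded to 4 decimal places: P(Rail signal shows false clear) ≈ 0.0213.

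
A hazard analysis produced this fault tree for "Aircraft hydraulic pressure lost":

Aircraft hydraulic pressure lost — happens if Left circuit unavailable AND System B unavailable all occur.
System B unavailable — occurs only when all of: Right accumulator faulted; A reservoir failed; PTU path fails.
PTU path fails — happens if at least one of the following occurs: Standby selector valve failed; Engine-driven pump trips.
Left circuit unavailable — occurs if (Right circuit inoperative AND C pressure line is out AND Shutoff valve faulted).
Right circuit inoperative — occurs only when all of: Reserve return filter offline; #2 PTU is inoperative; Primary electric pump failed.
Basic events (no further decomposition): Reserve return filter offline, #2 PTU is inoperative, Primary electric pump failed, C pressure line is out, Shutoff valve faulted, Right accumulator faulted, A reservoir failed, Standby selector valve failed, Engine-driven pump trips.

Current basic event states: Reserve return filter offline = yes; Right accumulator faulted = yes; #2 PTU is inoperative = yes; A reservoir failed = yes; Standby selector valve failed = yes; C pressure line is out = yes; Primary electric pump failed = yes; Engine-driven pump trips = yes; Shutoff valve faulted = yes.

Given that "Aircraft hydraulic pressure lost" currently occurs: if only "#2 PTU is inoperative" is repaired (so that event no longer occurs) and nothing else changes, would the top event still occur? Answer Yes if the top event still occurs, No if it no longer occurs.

No

Counterfactual: set "#2 PTU is inoperative" to not occurred.
Right circuit inoperative [AND]: Reserve return filter offline=occurs, #2 PTU is inoperative=not, Primary electric pump failed=occurs → not all inputs occur → does not occur.
Left circuit unavailable [AND]: Right circuit inoperative=not, C pressure line is out=occurs, Shutoff valve faulted=occurs → not all inputs occur → does not occur.
PTU path fails [OR]: Standby selector valve failed=occurs, Engine-driven pump trips=occurs → at least one input occurs → occurs.
System B unavailable [AND]: Right accumulator faulted=occurs, A reservoir failed=occurs, PTU path fails=occurs → all inputs occur → occurs.
Aircraft hydraulic pressure lost [AND]: Left circuit unavailable=not, System B unavailable=occurs → not all inputs occur → does not occur.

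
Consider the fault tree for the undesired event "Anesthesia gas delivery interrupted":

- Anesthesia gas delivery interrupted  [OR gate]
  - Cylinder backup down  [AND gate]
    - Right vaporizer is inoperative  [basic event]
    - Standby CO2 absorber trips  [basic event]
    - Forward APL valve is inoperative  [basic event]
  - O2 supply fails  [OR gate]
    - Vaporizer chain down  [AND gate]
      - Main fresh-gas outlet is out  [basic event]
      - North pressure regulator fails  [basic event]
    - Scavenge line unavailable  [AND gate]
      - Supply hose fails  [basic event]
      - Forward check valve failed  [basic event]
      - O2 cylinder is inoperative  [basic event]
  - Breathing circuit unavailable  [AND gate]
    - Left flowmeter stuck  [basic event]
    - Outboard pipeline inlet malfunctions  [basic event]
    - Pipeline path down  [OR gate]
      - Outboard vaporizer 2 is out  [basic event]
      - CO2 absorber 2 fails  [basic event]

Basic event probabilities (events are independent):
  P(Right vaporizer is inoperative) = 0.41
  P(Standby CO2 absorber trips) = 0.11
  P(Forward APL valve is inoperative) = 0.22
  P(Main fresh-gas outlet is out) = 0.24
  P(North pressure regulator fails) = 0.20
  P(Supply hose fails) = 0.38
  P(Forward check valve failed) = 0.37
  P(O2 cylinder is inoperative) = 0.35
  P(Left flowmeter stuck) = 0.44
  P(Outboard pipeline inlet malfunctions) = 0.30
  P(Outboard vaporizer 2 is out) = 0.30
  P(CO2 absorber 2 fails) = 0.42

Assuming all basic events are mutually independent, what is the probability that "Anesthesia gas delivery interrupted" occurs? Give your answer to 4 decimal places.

0.1741

P(Cylinder backup down) [AND] = 0.41 × 0.11 × 0.22 = 0.009922
P(Vaporizer chain down) [AND] = 0.24 × 0.20 = 0.048000
P(Scavenge line unavailable) [AND] = 0.38 × 0.37 × 0.35 = 0.049210
P(O2 supply fails) [OR] = 1 − (1−0.048000) × (1−0.049210) = 0.094848
P(Pipeline path down) [OR] = 1 − (1−0.30) × (1−0.42) = 0.594000
P(Breathing circuit unavailable) [AND] = 0.44 × 0.30 × 0.594000 = 0.078408
P(Anesthesia gas delivery interrupted) [OR] = 1 − (1−0.009922) × (1−0.094848) × (1−0.078408) = 0.174096
Rounded to 4 decimal places: P(Anesthesia gas delivery interrupted) ≈ 0.1741.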